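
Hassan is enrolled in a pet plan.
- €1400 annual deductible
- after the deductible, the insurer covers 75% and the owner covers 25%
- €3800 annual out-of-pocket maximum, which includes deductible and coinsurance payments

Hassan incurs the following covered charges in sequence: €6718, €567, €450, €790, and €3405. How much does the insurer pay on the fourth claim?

€592.50

Claim 1 (€6718): deductible takes €1400, €5318 remains; owner's 25% is €1329.50. Owner pays €2729.50; OOP now €2729.50. Insurer: €6718 − €2729.50 = €3988.50.
Claim 2 (€567): 25% coinsurance on €567 = €141.75. Cost to owner: €141.75. OOP to date €2871.25. Plan pays €567 − €141.75 = €425.25.
Claim 3 (€450): 25% coinsurance on €450 = €112.50. Owner pays €112.50; OOP now €2983.75. Plan pays €450 − €112.50 = €337.50.
Claim 4 (€790): 25% coinsurance on €790 = €197.50. Cost to owner: €197.50. OOP to date €3181.25. Insurer: €790 − €197.50 = €592.50.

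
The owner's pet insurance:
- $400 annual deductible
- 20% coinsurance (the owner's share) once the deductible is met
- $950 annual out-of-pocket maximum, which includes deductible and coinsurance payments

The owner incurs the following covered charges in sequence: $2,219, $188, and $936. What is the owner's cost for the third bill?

Bill 1, $2,219: $400 finishes the deductible; $1,819 goes to coinsurance; owner's 20% is $363.80. Owner owes $763.80 (running OOP $763.80).
Bill 2, $188: deductible already satisfied, so owner's share is 20% × $188 = $37.60. Owner owes $37.60 (running OOP $801.40).
Bill 3, $936: 20% coinsurance on $936 = $187.20. That would push OOP to $988.60, over the $950 cap, so owner pays $950 − $801.40 = $148.60.

$148.60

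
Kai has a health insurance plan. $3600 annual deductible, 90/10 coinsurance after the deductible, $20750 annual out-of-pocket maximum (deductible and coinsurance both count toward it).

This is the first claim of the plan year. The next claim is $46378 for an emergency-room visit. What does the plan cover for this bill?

Nothing has been paid toward the $3600 deductible, so the first $3600 of this charge is applied there.
After the $3600 deductible portion, $46378 − $3600 = $42778 is subject to coinsurance.
10% of $42778 = $4277.80 falls to the patient.
So the patient owes $3600 + $4277.80 = $7877.80 before any cap.
Cumulative spending $0 + $7877.80 = $7877.80 stays under the $20750 maximum.
The insurer covers the remainder: $46378 − $7877.80 = $38500.20.

$38500.20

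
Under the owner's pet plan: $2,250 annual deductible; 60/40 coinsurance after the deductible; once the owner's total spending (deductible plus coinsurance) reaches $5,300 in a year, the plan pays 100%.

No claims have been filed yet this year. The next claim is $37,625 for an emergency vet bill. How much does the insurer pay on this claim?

The full $2,250 deductible is still open; $2,250 of this bill applies to it.
The remaining $35,375 (= $37,625 − $2,250) moves to coinsurance.
Coinsurance: $35,375 × 40% = $14,150.
So the owner owes $2,250 + $14,150 = $16,400 before any cap.
Year-to-date out-of-pocket would reach $0 + $16,400 = $16,400, above the $5,300 maximum, so the owner pays only $5,300 − $0 = $5,300.
The insurer covers the remainder: $37,625 − $5,300 = $32,325.

$32,325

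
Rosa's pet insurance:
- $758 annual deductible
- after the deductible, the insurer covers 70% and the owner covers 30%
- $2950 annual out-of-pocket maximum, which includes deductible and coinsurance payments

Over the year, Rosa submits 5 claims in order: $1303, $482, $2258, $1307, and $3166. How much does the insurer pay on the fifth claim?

$2351.60

Claim 1 — $1303: $758 to deductible, leaving $545; coinsurance $545 × 30% = $163.50. Cost to owner: $921.50. OOP to date $921.50. Plan pays $1303 − $921.50 = $381.50.
Claim 2 — $482: 30% coinsurance on $482 = $144.60. Owner pays $144.60; OOP now $1066.10. Plan pays $482 − $144.60 = $337.40.
Claim 3 — $2258: deductible already satisfied, so owner's share is 30% × $2258 = $677.40. Owner pays $677.40; OOP now $1743.50. Insurer: $2258 − $677.40 = $1580.60.
Claim 4 — $1307: deductible already satisfied, so owner's share is 30% × $1307 = $392.10. Owner owes $392.10 (running OOP $2135.60). Plan pays $1307 − $392.10 = $914.90.
Claim 5 — $3166: deductible already satisfied, so owner's share is 30% × $3166 = $949.80. OOP would hit $3085.40 > $2950, so the cap limits the owner to $2950 − $2135.60 = $814.40. Plan pays $3166 − $814.40 = $2351.60.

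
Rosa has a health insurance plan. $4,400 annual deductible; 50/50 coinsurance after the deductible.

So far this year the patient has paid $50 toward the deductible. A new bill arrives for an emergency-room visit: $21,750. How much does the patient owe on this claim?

$13,050

$50 of the $4,400 deductible is already met, leaving $4,350.
That leaves $21,750 − $4,350 = $17,400 for coinsurance.
Coinsurance: $17,400 × 50% = $8,700.
So the patient owes $4,350 + $8,700 = $13,050.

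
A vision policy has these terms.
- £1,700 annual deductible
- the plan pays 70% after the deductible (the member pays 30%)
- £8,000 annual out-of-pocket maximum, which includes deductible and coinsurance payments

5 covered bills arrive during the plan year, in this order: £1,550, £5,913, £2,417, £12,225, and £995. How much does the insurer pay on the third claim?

£1,691.90

#1 (£1,550): entire amount goes to the deductible. Member pays £1,550; OOP now £1,550. Plan pays £1,550 − £1,550 = £0.
#2 (£5,913): deductible takes £150, £5,763 remains; coinsurance £5,763 × 30% = £1,728.90. Member pays £1,878.90; OOP now £3,428.90. Plan pays £5,913 − £1,878.90 = £4,034.10.
#3 (£2,417): deductible met; 30% of £2,417 = £725.10. Member pays £725.10; OOP now £4,154. Insurer: £2,417 − £725.10 = £1,691.90.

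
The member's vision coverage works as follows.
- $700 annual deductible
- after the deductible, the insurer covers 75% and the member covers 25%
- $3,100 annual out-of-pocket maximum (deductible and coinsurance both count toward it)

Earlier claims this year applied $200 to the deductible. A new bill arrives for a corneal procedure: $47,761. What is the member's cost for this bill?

$2,900

$200 of the $700 deductible is already met, leaving $500.
That leaves $47,761 − $500 = $47,261 for coinsurance.
Coinsurance: $47,261 × 25% = $11,815.25.
So the member owes $500 + $11,815.25 = $12,315.25 before any cap.
That would bring total out-of-pocket to $12,515.25, past the $3,100 cap. The member is capped at $3,100 − $200 = $2,900 on this claim.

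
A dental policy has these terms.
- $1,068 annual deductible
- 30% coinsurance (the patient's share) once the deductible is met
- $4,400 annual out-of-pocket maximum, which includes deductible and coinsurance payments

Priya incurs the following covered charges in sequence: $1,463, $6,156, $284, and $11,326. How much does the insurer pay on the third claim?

Bill 1, $1,463: deductible takes $1,068, $395 remains; coinsurance $395 × 30% = $118.50. Cost to patient: $1,186.50. OOP to date $1,186.50. Insurer: $1,463 − $1,186.50 = $276.50.
Bill 2, $6,156: deductible met; 30% of $6,156 = $1,846.80. Patient owes $1,846.80 (running OOP $3,033.30). Plan pays $6,156 − $1,846.80 = $4,309.20.
Bill 3, $284: deductible met; 30% of $284 = $85.20. Cost to patient: $85.20. OOP to date $3,118.50. Insurer: $284 − $85.20 = $198.80.

$198.80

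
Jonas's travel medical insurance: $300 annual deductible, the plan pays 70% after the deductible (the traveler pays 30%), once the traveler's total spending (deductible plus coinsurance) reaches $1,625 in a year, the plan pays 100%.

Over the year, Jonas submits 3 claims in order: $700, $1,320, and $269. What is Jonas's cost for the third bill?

Claim 1 — $700: deductible takes $300, $400 remains; 30% of $400 = $120. Traveler pays $420; OOP now $420.
Claim 2 — $1,320: deductible already satisfied, so traveler's share is 30% × $1,320 = $396. Traveler pays $396; OOP now $816.
Claim 3 — $269: 30% coinsurance on $269 = $80.70. Cost to traveler: $80.70. OOP to date $896.70.

$80.70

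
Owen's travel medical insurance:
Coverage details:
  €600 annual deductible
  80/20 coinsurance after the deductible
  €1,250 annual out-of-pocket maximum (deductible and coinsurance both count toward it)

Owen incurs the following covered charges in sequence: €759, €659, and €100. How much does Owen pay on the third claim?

Bill 1, €759: €600 to deductible, leaving €159; 20% of €159 = €31.80. Traveler pays €631.80; OOP now €631.80.
Bill 2, €659: 20% coinsurance on €659 = €131.80. Cost to traveler: €131.80. OOP to date €763.60.
Bill 3, €100: deductible already satisfied, so traveler's share is 20% × €100 = €20. Traveler pays €20; OOP now €783.60.

€20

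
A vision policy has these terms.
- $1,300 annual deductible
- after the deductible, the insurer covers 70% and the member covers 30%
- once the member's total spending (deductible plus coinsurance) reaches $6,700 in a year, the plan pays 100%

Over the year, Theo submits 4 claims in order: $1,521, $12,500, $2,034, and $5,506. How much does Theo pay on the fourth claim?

Claim 1 ($1,521): deductible takes $1,300, $221 remains; coinsurance $221 × 30% = $66.30. Cost to member: $1,366.30. OOP to date $1,366.30.
Claim 2 ($12,500): deductible met; 30% of $12,500 = $3,750. Cost to member: $3,750. OOP to date $5,116.30.
Claim 3 ($2,034): deductible met; 30% of $2,034 = $610.20. Member owes $610.20 (running OOP $5,726.50).
Claim 4 ($5,506): deductible met; 30% of $5,506 = $1,651.80. Adding that to $5,726.50 gives $7,378.30, past the $6,700 cap; member pays only $6,700 − $5,726.50 = $973.50.

$973.50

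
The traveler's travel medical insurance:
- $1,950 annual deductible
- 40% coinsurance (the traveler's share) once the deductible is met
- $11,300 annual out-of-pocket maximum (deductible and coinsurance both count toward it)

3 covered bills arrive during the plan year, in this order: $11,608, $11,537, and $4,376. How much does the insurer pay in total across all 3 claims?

Claim 1 — $11,608: $1,950 finishes the deductible; $9,658 goes to coinsurance; 40% of $9,658 = $3,863.20. Cost to traveler: $5,813.20. OOP to date $5,813.20. Plan pays $11,608 − $5,813.20 = $5,794.80.
Claim 2 — $11,537: deductible met; 40% of $11,537 = $4,614.80. Traveler owes $4,614.80 (running OOP $10,428). Plan pays $11,537 − $4,614.80 = $6,922.20.
Claim 3 — $4,376: 40% coinsurance on $4,376 = $1,750.40. OOP would hit $12,178.40 > $11,300, so the cap limits the traveler to $11,300 − $10,428 = $872. Insurer: $4,376 − $872 = $3,504.
Insurer total: $5,794.80 + $6,922.20 + $3,504 = $16,221.

$16,221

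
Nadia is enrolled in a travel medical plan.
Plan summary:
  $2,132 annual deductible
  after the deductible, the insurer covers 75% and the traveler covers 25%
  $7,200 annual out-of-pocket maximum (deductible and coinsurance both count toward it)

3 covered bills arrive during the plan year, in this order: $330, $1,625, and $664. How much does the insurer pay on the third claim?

#1 ($330): all of it applies to the deductible. Traveler pays $330; OOP now $330. Plan pays $330 − $330 = $0.
#2 ($1,625): fully absorbed by the deductible. Traveler owes $1,625 (running OOP $1,955). Plan pays $1,625 − $1,625 = $0.
#3 ($664): $177 to deductible, leaving $487; 25% of $487 = $121.75. Traveler pays $298.75; OOP now $2,253.75. Insurer: $664 − $298.75 = $365.25.

$365.25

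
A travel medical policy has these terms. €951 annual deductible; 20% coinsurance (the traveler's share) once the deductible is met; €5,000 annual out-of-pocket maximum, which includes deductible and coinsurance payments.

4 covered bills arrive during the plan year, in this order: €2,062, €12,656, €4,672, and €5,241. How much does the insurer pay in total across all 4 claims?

€19,631

Claim 1 (€2,062): €951 to deductible, leaving €1,111; 20% of €1,111 = €222.20. Traveler pays €1,173.20; OOP now €1,173.20. Plan pays €2,062 − €1,173.20 = €888.80.
Claim 2 (€12,656): 20% coinsurance on €12,656 = €2,531.20. Traveler pays €2,531.20; OOP now €3,704.40. Insurer: €12,656 − €2,531.20 = €10,124.80.
Claim 3 (€4,672): deductible already satisfied, so traveler's share is 20% × €4,672 = €934.40. Cost to traveler: €934.40. OOP to date €4,638.80. Plan pays €4,672 − €934.40 = €3,737.60.
Claim 4 (€5,241): deductible already satisfied, so traveler's share is 20% × €5,241 = €1,048.20. Adding that to €4,638.80 gives €5,687, past the €5,000 cap; traveler pays only €5,000 − €4,638.80 = €361.20. Plan pays €5,241 − €361.20 = €4,879.80.
Insurer total: €888.80 + €10,124.80 + €3,737.60 + €4,879.80 = €19,631.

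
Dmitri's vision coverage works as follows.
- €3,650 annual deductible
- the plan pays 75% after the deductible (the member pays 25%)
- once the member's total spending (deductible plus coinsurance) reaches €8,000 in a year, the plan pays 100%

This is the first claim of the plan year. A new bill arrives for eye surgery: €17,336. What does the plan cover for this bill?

€10,264.50

Nothing has been paid toward the €3,650 deductible, so the first €3,650 of this charge is applied there.
That leaves €17,336 − €3,650 = €13,686 for coinsurance.
Member's 25% share of €13,686 is €3,421.50.
Member responsibility before any cap: €3,650 + €3,421.50 = €7,071.50.
Cumulative spending €0 + €7,071.50 = €7,071.50 stays under the €8,000 maximum.
The plan picks up €17,336 − €7,071.50 = €10,264.50.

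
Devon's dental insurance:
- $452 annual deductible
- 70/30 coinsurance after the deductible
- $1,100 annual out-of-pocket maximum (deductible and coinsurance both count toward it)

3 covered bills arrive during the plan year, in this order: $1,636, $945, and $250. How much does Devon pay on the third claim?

Claim 1 ($1,636): $452 to deductible, leaving $1,184; 30% of $1,184 = $355.20. Cost to patient: $807.20. OOP to date $807.20.
Claim 2 ($945): deductible met; 30% of $945 = $283.50. Cost to patient: $283.50. OOP to date $1,090.70.
Claim 3 ($250): deductible already satisfied, so patient's share is 30% × $250 = $75. OOP would hit $1,165.70 > $1,100, so the cap limits the patient to $1,100 − $1,090.70 = $9.30.

$9.30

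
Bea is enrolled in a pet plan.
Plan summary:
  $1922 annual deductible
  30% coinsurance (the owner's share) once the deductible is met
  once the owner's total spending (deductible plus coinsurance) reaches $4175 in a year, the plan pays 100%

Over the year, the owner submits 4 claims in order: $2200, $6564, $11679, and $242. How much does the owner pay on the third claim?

#1 ($2200): $1922 to deductible, leaving $278; owner's 30% is $83.40. Cost to owner: $2005.40. OOP to date $2005.40.
#2 ($6564): 30% coinsurance on $6564 = $1969.20. Owner owes $1969.20 (running OOP $3974.60).
#3 ($11679): deductible met; 30% of $11679 = $3503.70. That would push OOP to $7478.30, over the $4175 cap, so owner pays $4175 − $3974.60 = $200.40.

$200.40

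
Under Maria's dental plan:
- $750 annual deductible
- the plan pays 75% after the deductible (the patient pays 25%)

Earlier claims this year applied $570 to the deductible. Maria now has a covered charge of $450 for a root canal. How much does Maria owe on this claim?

$247.50

Deductible still to meet: $750 − $570 = $180.
That leaves $450 − $180 = $270 for coinsurance.
Coinsurance: $270 × 25% = $67.50.
That puts the patient's cost at $180 + $67.50 = $247.50.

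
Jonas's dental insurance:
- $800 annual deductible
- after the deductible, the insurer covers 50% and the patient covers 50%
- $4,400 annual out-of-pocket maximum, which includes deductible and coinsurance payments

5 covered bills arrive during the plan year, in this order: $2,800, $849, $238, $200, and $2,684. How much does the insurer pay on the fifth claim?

$1,342

#1 ($2,800): deductible takes $800, $2,000 remains; patient's 50% is $1,000. Patient pays $1,800; OOP now $1,800. Insurer: $2,800 − $1,800 = $1,000.
#2 ($849): deductible met; 50% of $849 = $424.50. Patient pays $424.50; OOP now $2,224.50. Plan pays $849 − $424.50 = $424.50.
#3 ($238): deductible already satisfied, so patient's share is 50% × $238 = $119. Cost to patient: $119. OOP to date $2,343.50. Insurer: $238 − $119 = $119.
#4 ($200): deductible already satisfied, so patient's share is 50% × $200 = $100. Patient pays $100; OOP now $2,443.50. Plan pays $200 − $100 = $100.
#5 ($2,684): deductible met; 50% of $2,684 = $1,342. Patient owes $1,342 (running OOP $3,785.50). Insurer: $2,684 − $1,342 = $1,342.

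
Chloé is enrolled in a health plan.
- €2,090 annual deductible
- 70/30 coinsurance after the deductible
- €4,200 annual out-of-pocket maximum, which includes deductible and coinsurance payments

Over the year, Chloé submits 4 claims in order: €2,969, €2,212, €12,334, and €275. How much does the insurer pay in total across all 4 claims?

€13,590

#1 (€2,969): €2,090 to deductible, leaving €879; coinsurance €879 × 30% = €263.70. Patient owes €2,353.70 (running OOP €2,353.70). Insurer: €2,969 − €2,353.70 = €615.30.
#2 (€2,212): 30% coinsurance on €2,212 = €663.60. Patient pays €663.60; OOP now €3,017.30. Plan pays €2,212 − €663.60 = €1,548.40.
#3 (€12,334): deductible met; 30% of €12,334 = €3,700.20. That would push OOP to €6,717.50, over the €4,200 cap, so patient pays €4,200 − €3,017.30 = €1,182.70. Plan pays €12,334 − €1,182.70 = €11,151.30.
#4 (€275): 30% coinsurance on €275 = €82.50. That would push OOP to €4,282.50, over the €4,200 cap, so patient pays €4,200 − €4,200 = €0. Insurer: €275 − €0 = €275.
Insurer total = bills − patient's total = €17,790 − €4,200 = €13,590.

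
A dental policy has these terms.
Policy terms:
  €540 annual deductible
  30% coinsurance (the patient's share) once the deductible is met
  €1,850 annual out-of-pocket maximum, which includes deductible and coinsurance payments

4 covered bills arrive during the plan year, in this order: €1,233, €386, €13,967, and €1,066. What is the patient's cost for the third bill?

Claim 1 — €1,233: €540 to deductible, leaving €693; patient's 30% is €207.90. Patient pays €747.90; OOP now €747.90.
Claim 2 — €386: deductible met; 30% of €386 = €115.80. Cost to patient: €115.80. OOP to date €863.70.
Claim 3 — €13,967: deductible met; 30% of €13,967 = €4,190.10. Adding that to €863.70 gives €5,053.80, past the €1,850 cap; patient pays only €1,850 − €863.70 = €986.30.

€986.30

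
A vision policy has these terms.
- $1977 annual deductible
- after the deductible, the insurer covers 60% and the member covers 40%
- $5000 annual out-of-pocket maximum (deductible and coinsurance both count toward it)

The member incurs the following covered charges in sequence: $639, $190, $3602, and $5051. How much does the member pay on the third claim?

Claim 1 ($639): all of it applies to the deductible. Member owes $639 (running OOP $639).
Claim 2 ($190): fully absorbed by the deductible. Member owes $190 (running OOP $829).
Claim 3 ($3602): $1148 finishes the deductible; $2454 goes to coinsurance; 40% of $2454 = $981.60. Member owes $2129.60 (running OOP $2958.60).

$2129.60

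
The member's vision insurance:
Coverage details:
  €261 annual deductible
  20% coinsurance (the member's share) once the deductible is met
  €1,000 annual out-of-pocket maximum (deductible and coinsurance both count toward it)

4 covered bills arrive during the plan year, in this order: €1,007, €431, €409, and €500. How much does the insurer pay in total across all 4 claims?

Bill 1, €1,007: €261 to deductible, leaving €746; 20% of €746 = €149.20. Cost to member: €410.20. OOP to date €410.20. Insurer: €1,007 − €410.20 = €596.80.
Bill 2, €431: deductible already satisfied, so member's share is 20% × €431 = €86.20. Member pays €86.20; OOP now €496.40. Insurer: €431 − €86.20 = €344.80.
Bill 3, €409: 20% coinsurance on €409 = €81.80. Member pays €81.80; OOP now €578.20. Plan pays €409 − €81.80 = €327.20.
Bill 4, €500: 20% coinsurance on €500 = €100. Cost to member: €100. OOP to date €678.20. Insurer: €500 − €100 = €400.
Insurer total = bills − member's total = €2,347 − €678.20 = €1,668.80.

€1,668.80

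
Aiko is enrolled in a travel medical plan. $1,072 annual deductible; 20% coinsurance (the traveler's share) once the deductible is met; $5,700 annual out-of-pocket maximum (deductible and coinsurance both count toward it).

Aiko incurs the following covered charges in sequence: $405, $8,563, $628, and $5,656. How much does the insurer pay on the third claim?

Claim 1 ($405): fully absorbed by the deductible. Cost to traveler: $405. OOP to date $405. Plan pays $405 − $405 = $0.
Claim 2 ($8,563): deductible takes $667, $7,896 remains; 20% of $7,896 = $1,579.20. Traveler owes $2,246.20 (running OOP $2,651.20). Plan pays $8,563 − $2,246.20 = $6,316.80.
Claim 3 ($628): deductible met; 20% of $628 = $125.60. Cost to traveler: $125.60. OOP to date $2,776.80. Plan pays $628 − $125.60 = $502.40.

$502.40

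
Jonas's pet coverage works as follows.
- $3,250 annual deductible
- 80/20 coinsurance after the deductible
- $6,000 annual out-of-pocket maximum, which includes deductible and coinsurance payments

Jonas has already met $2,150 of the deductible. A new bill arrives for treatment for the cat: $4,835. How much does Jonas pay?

$1,847

$2,150 of the $3,250 deductible is already met, leaving $1,100.
That leaves $4,835 − $1,100 = $3,735 for coinsurance.
Coinsurance: $3,735 × 20% = $747.
So the owner owes $1,100 + $747 = $1,847 before any cap.
Year-to-date out-of-pocket becomes $2,150 + $1,847 = $3,997, still under the $6,000 maximum, so no cap applies.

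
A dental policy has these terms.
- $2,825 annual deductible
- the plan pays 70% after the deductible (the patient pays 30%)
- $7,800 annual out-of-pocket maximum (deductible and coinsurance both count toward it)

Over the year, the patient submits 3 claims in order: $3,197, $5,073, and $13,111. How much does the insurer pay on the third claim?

Claim 1 ($3,197): deductible takes $2,825, $372 remains; 30% of $372 = $111.60. Patient pays $2,936.60; OOP now $2,936.60. Insurer: $3,197 − $2,936.60 = $260.40.
Claim 2 ($5,073): deductible met; 30% of $5,073 = $1,521.90. Patient owes $1,521.90 (running OOP $4,458.50). Plan pays $5,073 − $1,521.90 = $3,551.10.
Claim 3 ($13,111): 30% coinsurance on $13,111 = $3,933.30. That would push OOP to $8,391.80, over the $7,800 cap, so patient pays $7,800 − $4,458.50 = $3,341.50. Insurer: $13,111 − $3,341.50 = $9,769.50.

$9,769.50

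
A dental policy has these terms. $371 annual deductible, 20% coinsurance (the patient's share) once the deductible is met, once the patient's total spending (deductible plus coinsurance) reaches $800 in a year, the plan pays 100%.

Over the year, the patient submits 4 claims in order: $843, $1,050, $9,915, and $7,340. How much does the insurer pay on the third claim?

Claim 1 ($843): deductible takes $371, $472 remains; 20% of $472 = $94.40. Cost to patient: $465.40. OOP to date $465.40. Insurer: $843 − $465.40 = $377.60.
Claim 2 ($1,050): 20% coinsurance on $1,050 = $210. Patient pays $210; OOP now $675.40. Plan pays $1,050 − $210 = $840.
Claim 3 ($9,915): deductible met; 20% of $9,915 = $1,983. OOP would hit $2,658.40 > $800, so the cap limits the patient to $800 − $675.40 = $124.60. Plan pays $9,915 − $124.60 = $9,790.40.

$9,790.40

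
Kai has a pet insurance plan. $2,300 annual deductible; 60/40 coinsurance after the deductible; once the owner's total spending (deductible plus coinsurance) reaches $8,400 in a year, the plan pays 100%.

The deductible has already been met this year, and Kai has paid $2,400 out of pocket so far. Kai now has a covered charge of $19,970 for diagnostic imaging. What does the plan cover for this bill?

With the deductible met, the entire $19,970 is subject to coinsurance.
Owner's 40% share of $19,970 is $7,988.
Adding $7,988 to the $2,400 already spent would give $10,388, which exceeds the $8,400 cap; the owner pays just $8,400 − $2,400 = $6,000.
The plan picks up $19,970 − $6,000 = $13,970.

$13,970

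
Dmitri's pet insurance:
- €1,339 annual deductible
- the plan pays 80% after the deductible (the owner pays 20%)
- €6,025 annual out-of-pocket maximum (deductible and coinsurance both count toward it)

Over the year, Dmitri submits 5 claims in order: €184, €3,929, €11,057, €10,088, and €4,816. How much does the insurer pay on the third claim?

€8,845.60

#1 (€184): fully absorbed by the deductible. Owner owes €184 (running OOP €184). Insurer: €184 − €184 = €0.
#2 (€3,929): deductible takes €1,155, €2,774 remains; coinsurance €2,774 × 20% = €554.80. Owner owes €1,709.80 (running OOP €1,893.80). Insurer: €3,929 − €1,709.80 = €2,219.20.
#3 (€11,057): deductible already satisfied, so owner's share is 20% × €11,057 = €2,211.40. Owner pays €2,211.40; OOP now €4,105.20. Insurer: €11,057 − €2,211.40 = €8,845.60.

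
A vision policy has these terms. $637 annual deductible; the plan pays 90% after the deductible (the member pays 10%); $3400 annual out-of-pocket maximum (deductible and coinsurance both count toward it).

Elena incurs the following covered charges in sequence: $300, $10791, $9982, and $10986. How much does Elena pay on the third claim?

$998.20

Claim 1 — $300: all of it applies to the deductible. Member pays $300; OOP now $300.
Claim 2 — $10791: $337 finishes the deductible; $10454 goes to coinsurance; 10% of $10454 = $1045.40. Member owes $1382.40 (running OOP $1682.40).
Claim 3 — $9982: deductible already satisfied, so member's share is 10% × $9982 = $998.20. Member pays $998.20; OOP now $2680.60.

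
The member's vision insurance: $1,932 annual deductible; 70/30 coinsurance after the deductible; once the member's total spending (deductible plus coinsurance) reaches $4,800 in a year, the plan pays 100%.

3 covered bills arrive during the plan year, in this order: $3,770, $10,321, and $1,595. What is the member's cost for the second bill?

$2,316.60

#1 ($3,770): deductible takes $1,932, $1,838 remains; coinsurance $1,838 × 30% = $551.40. Cost to member: $2,483.40. OOP to date $2,483.40.
#2 ($10,321): 30% coinsurance on $10,321 = $3,096.30. Adding that to $2,483.40 gives $5,579.70, past the $4,800 cap; member pays only $4,800 − $2,483.40 = $2,316.60.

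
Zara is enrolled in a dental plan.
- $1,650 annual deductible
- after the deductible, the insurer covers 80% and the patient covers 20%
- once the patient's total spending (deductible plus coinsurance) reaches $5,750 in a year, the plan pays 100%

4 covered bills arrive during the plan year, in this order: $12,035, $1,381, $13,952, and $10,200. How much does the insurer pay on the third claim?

Claim 1 ($12,035): $1,650 to deductible, leaving $10,385; 20% of $10,385 = $2,077. Patient owes $3,727 (running OOP $3,727). Insurer: $12,035 − $3,727 = $8,308.
Claim 2 ($1,381): deductible already satisfied, so patient's share is 20% × $1,381 = $276.20. Patient pays $276.20; OOP now $4,003.20. Plan pays $1,381 − $276.20 = $1,104.80.
Claim 3 ($13,952): deductible already satisfied, so patient's share is 20% × $13,952 = $2,790.40. OOP would hit $6,793.60 > $5,750, so the cap limits the patient to $5,750 − $4,003.20 = $1,746.80. Plan pays $13,952 − $1,746.80 = $12,205.20.

$12,205.20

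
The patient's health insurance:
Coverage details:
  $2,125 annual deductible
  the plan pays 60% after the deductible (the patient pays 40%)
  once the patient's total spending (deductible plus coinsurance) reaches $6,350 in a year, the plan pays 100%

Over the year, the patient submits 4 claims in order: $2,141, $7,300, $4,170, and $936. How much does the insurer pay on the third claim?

$2,871.40

Claim 1 ($2,141): deductible takes $2,125, $16 remains; patient's 40% is $6.40. Patient owes $2,131.40 (running OOP $2,131.40). Insurer: $2,141 − $2,131.40 = $9.60.
Claim 2 ($7,300): 40% coinsurance on $7,300 = $2,920. Cost to patient: $2,920. OOP to date $5,051.40. Plan pays $7,300 − $2,920 = $4,380.
Claim 3 ($4,170): deductible met; 40% of $4,170 = $1,668. Adding that to $5,051.40 gives $6,719.40, past the $6,350 cap; patient pays only $6,350 − $5,051.40 = $1,298.60. Plan pays $4,170 − $1,298.60 = $2,871.40.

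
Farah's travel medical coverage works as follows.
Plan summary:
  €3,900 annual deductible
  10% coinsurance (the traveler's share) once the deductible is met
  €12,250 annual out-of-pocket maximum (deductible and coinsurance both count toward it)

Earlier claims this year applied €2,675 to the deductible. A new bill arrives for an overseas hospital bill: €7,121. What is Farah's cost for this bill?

€1,814.60

€2,675 of the €3,900 deductible is already met, leaving €1,225.
That leaves €7,121 − €1,225 = €5,896 for coinsurance.
Traveler's 10% share of €5,896 is €589.60.
So the traveler owes €1,225 + €589.60 = €1,814.60 before any cap.
Year-to-date out-of-pocket becomes €2,675 + €1,814.60 = €4,489.60, still under the €12,250 maximum, so no cap applies.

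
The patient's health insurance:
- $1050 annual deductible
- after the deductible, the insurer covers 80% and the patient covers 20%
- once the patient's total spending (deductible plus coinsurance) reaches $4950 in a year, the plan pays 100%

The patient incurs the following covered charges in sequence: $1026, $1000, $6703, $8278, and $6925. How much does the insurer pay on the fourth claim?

$6622.40

#1 ($1026): entire amount goes to the deductible. Patient owes $1026 (running OOP $1026). Insurer: $1026 − $1026 = $0.
#2 ($1000): $24 to deductible, leaving $976; patient's 20% is $195.20. Patient owes $219.20 (running OOP $1245.20). Plan pays $1000 − $219.20 = $780.80.
#3 ($6703): deductible met; 20% of $6703 = $1340.60. Patient owes $1340.60 (running OOP $2585.80). Insurer: $6703 − $1340.60 = $5362.40.
#4 ($8278): 20% coinsurance on $8278 = $1655.60. Cost to patient: $1655.60. OOP to date $4241.40. Plan pays $8278 − $1655.60 = $6622.40.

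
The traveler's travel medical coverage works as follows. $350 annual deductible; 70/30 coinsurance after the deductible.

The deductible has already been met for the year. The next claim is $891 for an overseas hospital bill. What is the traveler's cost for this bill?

With the deductible met, the entire $891 is subject to coinsurance.
30% of $891 = $267.30 falls to the traveler.

$267.30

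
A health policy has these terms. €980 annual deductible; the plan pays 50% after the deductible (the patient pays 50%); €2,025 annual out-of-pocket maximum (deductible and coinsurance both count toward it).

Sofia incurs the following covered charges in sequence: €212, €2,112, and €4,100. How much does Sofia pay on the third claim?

€373

Claim 1 — €212: all of it applies to the deductible. Patient owes €212 (running OOP €212).
Claim 2 — €2,112: deductible takes €768, €1,344 remains; patient's 50% is €672. Cost to patient: €1,440. OOP to date €1,652.
Claim 3 — €4,100: deductible already satisfied, so patient's share is 50% × €4,100 = €2,050. That would push OOP to €3,702, over the €2,025 cap, so patient pays €2,025 − €1,652 = €373.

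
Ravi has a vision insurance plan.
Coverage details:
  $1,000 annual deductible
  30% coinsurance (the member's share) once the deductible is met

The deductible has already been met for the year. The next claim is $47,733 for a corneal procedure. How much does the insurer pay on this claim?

$33,413.10

With the deductible met, the entire $47,733 is subject to coinsurance.
Coinsurance: $47,733 × 30% = $14,319.90.
The plan picks up $47,733 − $14,319.90 = $33,413.10.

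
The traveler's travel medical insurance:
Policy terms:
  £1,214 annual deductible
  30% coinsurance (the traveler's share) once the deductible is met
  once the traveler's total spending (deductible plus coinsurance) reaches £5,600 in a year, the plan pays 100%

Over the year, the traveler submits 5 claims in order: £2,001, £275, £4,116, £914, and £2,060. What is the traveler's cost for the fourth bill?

£274.20

Bill 1, £2,001: £1,214 to deductible, leaving £787; 30% of £787 = £236.10. Cost to traveler: £1,450.10. OOP to date £1,450.10.
Bill 2, £275: deductible met; 30% of £275 = £82.50. Traveler owes £82.50 (running OOP £1,532.60).
Bill 3, £4,116: deductible met; 30% of £4,116 = £1,234.80. Traveler owes £1,234.80 (running OOP £2,767.40).
Bill 4, £914: deductible met; 30% of £914 = £274.20. Cost to traveler: £274.20. OOP to date £3,041.60.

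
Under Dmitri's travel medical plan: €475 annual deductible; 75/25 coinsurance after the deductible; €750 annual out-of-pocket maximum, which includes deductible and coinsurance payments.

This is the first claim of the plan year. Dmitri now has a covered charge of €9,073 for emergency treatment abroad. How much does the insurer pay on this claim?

€8,323

The full €475 deductible is still open; €475 of this bill applies to it.
That leaves €9,073 − €475 = €8,598 for coinsurance.
Traveler's 25% share of €8,598 is €2,149.50.
So the traveler owes €475 + €2,149.50 = €2,624.50 before any cap.
Adding €2,624.50 to the €0 already spent would give €2,624.50, which exceeds the €750 cap; the traveler pays just €750 − €0 = €750.
The insurer covers the remainder: €9,073 − €750 = €8,323.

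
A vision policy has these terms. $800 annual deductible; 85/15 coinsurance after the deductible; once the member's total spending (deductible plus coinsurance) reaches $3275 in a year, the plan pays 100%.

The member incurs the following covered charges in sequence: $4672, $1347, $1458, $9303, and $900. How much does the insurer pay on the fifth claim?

$822

Claim 1 ($4672): $800 finishes the deductible; $3872 goes to coinsurance; coinsurance $3872 × 15% = $580.80. Cost to member: $1380.80. OOP to date $1380.80. Insurer: $4672 − $1380.80 = $3291.20.
Claim 2 ($1347): deductible already satisfied, so member's share is 15% × $1347 = $202.05. Member pays $202.05; OOP now $1582.85. Insurer: $1347 − $202.05 = $1144.95.
Claim 3 ($1458): deductible already satisfied, so member's share is 15% × $1458 = $218.70. Member pays $218.70; OOP now $1801.55. Insurer: $1458 − $218.70 = $1239.30.
Claim 4 ($9303): 15% coinsurance on $9303 = $1395.45. Cost to member: $1395.45. OOP to date $3197. Plan pays $9303 − $1395.45 = $7907.55.
Claim 5 ($900): deductible met; 15% of $900 = $135. That would push OOP to $3332, over the $3275 cap, so member pays $3275 − $3197 = $78. Insurer: $900 − $78 = $822.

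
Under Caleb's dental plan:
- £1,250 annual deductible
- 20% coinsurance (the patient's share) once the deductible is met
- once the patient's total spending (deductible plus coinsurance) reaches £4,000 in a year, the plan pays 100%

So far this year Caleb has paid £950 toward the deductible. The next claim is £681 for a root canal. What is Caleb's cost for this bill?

£376.20

£950 of the £1,250 deductible is already met, leaving £300.
That leaves £681 − £300 = £381 for coinsurance.
Coinsurance: £381 × 20% = £76.20.
So the patient owes £300 + £76.20 = £376.20 before any cap.
Year-to-date out-of-pocket becomes £950 + £376.20 = £1,326.20, still under the £4,000 maximum, so no cap applies.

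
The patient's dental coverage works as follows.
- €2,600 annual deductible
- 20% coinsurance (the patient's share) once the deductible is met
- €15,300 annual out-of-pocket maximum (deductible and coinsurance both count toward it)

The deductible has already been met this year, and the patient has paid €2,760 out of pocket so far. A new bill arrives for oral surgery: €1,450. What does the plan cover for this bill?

€1,160

With the deductible met, the entire €1,450 is subject to coinsurance.
20% of €1,450 = €290 falls to the patient.
Total out-of-pocket so far would be €2,760 + €290 = €3,050, below the €15,300 cap — no reduction.
Insurer pays the balance: €1,450 − €290 = €1,160.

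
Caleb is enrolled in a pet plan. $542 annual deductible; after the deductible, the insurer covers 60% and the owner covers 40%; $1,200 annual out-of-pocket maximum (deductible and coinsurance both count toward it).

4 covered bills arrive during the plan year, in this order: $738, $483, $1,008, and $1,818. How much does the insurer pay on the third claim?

$621.60

Claim 1 — $738: $542 to deductible, leaving $196; 40% of $196 = $78.40. Owner owes $620.40 (running OOP $620.40). Plan pays $738 − $620.40 = $117.60.
Claim 2 — $483: deductible met; 40% of $483 = $193.20. Cost to owner: $193.20. OOP to date $813.60. Plan pays $483 − $193.20 = $289.80.
Claim 3 — $1,008: deductible met; 40% of $1,008 = $403.20. Adding that to $813.60 gives $1,216.80, past the $1,200 cap; owner pays only $1,200 − $813.60 = $386.40. Insurer: $1,008 − $386.40 = $621.60.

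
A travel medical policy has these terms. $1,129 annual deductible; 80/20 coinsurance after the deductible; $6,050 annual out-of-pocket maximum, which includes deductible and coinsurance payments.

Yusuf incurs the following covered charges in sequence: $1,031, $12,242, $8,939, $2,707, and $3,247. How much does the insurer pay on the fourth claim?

$2,165.60

#1 ($1,031): entire amount goes to the deductible. Traveler pays $1,031; OOP now $1,031. Insurer: $1,031 − $1,031 = $0.
#2 ($12,242): deductible takes $98, $12,144 remains; traveler's 20% is $2,428.80. Cost to traveler: $2,526.80. OOP to date $3,557.80. Insurer: $12,242 − $2,526.80 = $9,715.20.
#3 ($8,939): deductible met; 20% of $8,939 = $1,787.80. Traveler owes $1,787.80 (running OOP $5,345.60). Insurer: $8,939 − $1,787.80 = $7,151.20.
#4 ($2,707): 20% coinsurance on $2,707 = $541.40. Traveler owes $541.40 (running OOP $5,887). Insurer: $2,707 − $541.40 = $2,165.60.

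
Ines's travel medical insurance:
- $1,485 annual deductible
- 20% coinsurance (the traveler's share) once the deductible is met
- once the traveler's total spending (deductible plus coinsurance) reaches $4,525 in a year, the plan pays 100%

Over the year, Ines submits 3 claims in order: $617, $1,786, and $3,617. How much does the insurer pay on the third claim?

Claim 1 ($617): entire amount goes to the deductible. Traveler pays $617; OOP now $617. Plan pays $617 − $617 = $0.
Claim 2 ($1,786): $868 to deductible, leaving $918; 20% of $918 = $183.60. Cost to traveler: $1,051.60. OOP to date $1,668.60. Insurer: $1,786 − $1,051.60 = $734.40.
Claim 3 ($3,617): deductible met; 20% of $3,617 = $723.40. Traveler owes $723.40 (running OOP $2,392). Insurer: $3,617 − $723.40 = $2,893.60.

$2,893.60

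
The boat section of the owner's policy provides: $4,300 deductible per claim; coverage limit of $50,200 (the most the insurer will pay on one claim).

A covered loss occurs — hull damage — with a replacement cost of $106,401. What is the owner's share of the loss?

$56,201

Less the $4,300 deductible: $106,401 − $4,300 = $102,101.
$102,101 exceeds the $50,200 limit, so the insurer pays the limit: $50,200.
Owner's share is the uncovered remainder: $106,401 − $50,200 = $56,201.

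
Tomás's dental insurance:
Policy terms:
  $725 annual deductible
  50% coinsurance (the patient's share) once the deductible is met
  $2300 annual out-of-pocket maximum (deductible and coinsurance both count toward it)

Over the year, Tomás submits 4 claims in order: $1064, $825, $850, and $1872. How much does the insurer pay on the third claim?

$425

#1 ($1064): $725 to deductible, leaving $339; patient's 50% is $169.50. Patient pays $894.50; OOP now $894.50. Insurer: $1064 − $894.50 = $169.50.
#2 ($825): deductible already satisfied, so patient's share is 50% × $825 = $412.50. Cost to patient: $412.50. OOP to date $1307. Insurer: $825 − $412.50 = $412.50.
#3 ($850): deductible already satisfied, so patient's share is 50% × $850 = $425. Patient owes $425 (running OOP $1732). Insurer: $850 − $425 = $425.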